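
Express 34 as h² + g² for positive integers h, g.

We need to find integers h, g > 0 such that h² + g² = 34.
Trying h = 3: g² = 34 - 3² = 34 - 9 = 25
g = 5
Check: 3² + 5² = 9 + 25 = 34 ✓

34 = 3² + 5²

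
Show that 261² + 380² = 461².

Compute a² + b²:
261² + 380² = 68121 + 144400 = 212521
Compute c²:
461² = 212521
Since 212521 = 212521, it is a Pythagorean triple.

Yes, it is a Pythagorean triple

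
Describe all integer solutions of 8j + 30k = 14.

Step 1: Compute gcd(8, 30) = 2.
Since 2 divides 14, solutions exist.

Step 2: Find a particular solution using extended Euclidean algorithm.
We get j₀ = 28, k₀ = -7.
Check: 8*28 + 30*-7 = 14 = 14 ✓

Step 3: Write the general solution.
j = 28 + (30/2)t = 28 + 15t
k = -7 - (8/2)t = -7 - 4t
for any integer t.

j = 28 + 15t, k = -7 - 4t for integer t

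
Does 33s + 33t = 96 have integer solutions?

Step 1: Compute gcd(33, 33).
gcd(33, 33) = 33

Step 2: Check divisibility.
Does 33 divide 96? 96 = 33 x 2 + 30, so no.

By the theorem on linear Diophantine equations, 33s + 33t = 96 has integer solutions if and only if gcd(33, 33) divides 96. Since 33 does not divide 96, no solutions exist.

No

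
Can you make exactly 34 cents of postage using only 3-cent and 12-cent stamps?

We need non-negative x, y with 3x + 12y = 34.
gcd(3, 12) = 3, and 3 does not divide 34.
No integer solutions exist, so certainly no non-negative ones.

No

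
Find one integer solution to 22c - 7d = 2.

Step 1: Check solvability.
gcd(22, 7) = 1
Since 1 divides 2, solutions exist.

Step 2: Apply extended Euclidean algorithm to find gcd.
We find integers such that 22*x0 + 7*y0 = 1

Step 3: Scale the particular solution.
Multiply by 2/1 = 2:
c = 2, d = 6

Step 4: Verify.
22*(2) - 7*(6) = 2 = 2 ✓

c = 2, d = 6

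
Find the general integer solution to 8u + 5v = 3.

Step 1: Compute gcd(8, 5) = 1.
Since 1 divides 3, solutions exist.

Step 2: Find a particular solution using extended Euclidean algorithm.
We get u₀ = 6, v₀ = -9.
Check: 8*6 + 5*-9 = 3 = 3 ✓

Step 3: Write the general solution.
u = 6 + (5/1)t = 6 + 5t
v = -9 - (8/1)t = -9 - 8t
for any integer t.

u = 6 + 5t, v = -9 - 8t for integer t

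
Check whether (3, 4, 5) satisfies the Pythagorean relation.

Compute a² + b²:
3² + 4² = 9 + 16 = 25
Compute c²:
5² = 25
Since 25 = 25, it is a Pythagorean triple.

Yes, it is a Pythagorean triple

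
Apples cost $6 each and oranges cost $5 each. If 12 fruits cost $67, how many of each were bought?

Let a = apples, o = oranges.
a + o = 12
6a + 5o = 67
Substitute o = 12 - a:
6a + 5(12 - a) = 67
(6 - 5)a = 67 - 60
1a = 7
a = 7, o = 12 - 7 = 5

Apples: 7, Oranges: 5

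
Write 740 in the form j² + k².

We need to find integers j, k > 0 such that j² + k² = 740.
Trying j = 8: k² = 740 - 8² = 740 - 64 = 676
k = 26
Check: 8² + 26² = 64 + 676 = 740 ✓

740 = 8² + 26²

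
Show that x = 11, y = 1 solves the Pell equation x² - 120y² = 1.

Compute x² = 11² = 121
Compute 120y² = 120·1² = 120·1 = 120
x² - 120y² = 121 - 120 = 1
Since this equals 1, (11, 1) is a solution.

Yes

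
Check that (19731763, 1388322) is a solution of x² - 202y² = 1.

Compute x² = 19731763² = 389342471088169
Compute 202y² = 202·1388322² = 202·1927437975684 = 389342471088168
x² - 202y² = 389342471088169 - 389342471088168 = 1
Since this equals 1, (19731763, 1388322) is a solution.

Yes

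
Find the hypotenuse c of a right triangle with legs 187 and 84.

c² = a² + b² = 187² + 84² = 34969 + 7056 = 42025
c = 205

205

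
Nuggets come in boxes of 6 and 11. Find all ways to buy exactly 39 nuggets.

We need non-negative integers (x, y) with 6x + 11y = 39.
For each x in 0..6, check if 39 - 6x is a non-negative multiple of 11.
x = 1: 11y = 33, y = 3 ✓

(1 boxes of 6, 3 boxes of 11)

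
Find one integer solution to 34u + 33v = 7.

Step 1: Check solvability.
gcd(34, 33) = 1
Since 1 divides 7, solutions exist.

Step 2: Apply extended Euclidean algorithm to find gcd.
We find integers such that 34*x0 + 33*y0 = 1

Step 3: Scale the particular solution.
Multiply by 7/1 = 7:
u = 7, v = -7

Step 4: Verify.
34*(7) + 33*(-7) = 7 = 7 ✓

u = 7, v = -7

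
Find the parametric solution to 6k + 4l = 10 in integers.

Step 1: Compute gcd(6, 4) = 2.
Since 2 divides 10, solutions exist.

Step 2: Find a particular solution using extended Euclidean algorithm.
We get k₀ = 5, l₀ = -5.
Check: 6*5 + 4*-5 = 10 = 10 ✓

Step 3: Write the general solution.
k = 5 + (4/2)t = 5 + 2t
l = -5 - (6/2)t = -5 - 3t
for any integer t.

k = 5 + 2t, l = -5 - 3t for integer t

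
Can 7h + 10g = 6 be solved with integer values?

Step 1: Compute gcd(7, 10).
gcd(7, 10) = 1

Step 2: Check divisibility.
Does 1 divide 6? 6 = 1 x 6, so yes.

By the theorem on linear Diophantine equations, 7h + 10g = 6 has integer solutions if and only if gcd(7, 10) divides 6. Since 1 | 6, solutions exist.

Yes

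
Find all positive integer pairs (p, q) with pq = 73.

The positive divisors of 73 are: 1, 73.
Each divisor d gives the pair (d, 73/d):
(1, 73), (73, 1)

(1, 73), (73, 1)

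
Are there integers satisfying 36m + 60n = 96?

Step 1: Compute gcd(36, 60).
gcd(36, 60) = 12

Step 2: Check divisibility.
Does 12 divide 96? 96 = 12 x 8, so yes.

By the theorem on linear Diophantine equations, 36m + 60n = 96 has integer solutions if and only if gcd(36, 60) divides 96. Since 12 | 96, solutions exist.

Yes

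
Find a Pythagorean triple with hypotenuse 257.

We need a² + b² = 257² = 66049.
Trying: 255² + 32² = 65025 + 1024 = 66049 ✓

(255, 32, 257)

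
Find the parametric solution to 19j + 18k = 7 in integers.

Step 1: Compute gcd(19, 18) = 1.
Since 1 divides 7, solutions exist.

Step 2: Find a particular solution using extended Euclidean algorithm.
We get j₀ = 7, k₀ = -7.
Check: 19*7 + 18*-7 = 7 = 7 ✓

Step 3: Write the general solution.
j = 7 + (18/1)t = 7 + 18t
k = -7 - (19/1)t = -7 - 19t
for any integer t.

j = 7 + 18t, k = -7 - 19t for integer t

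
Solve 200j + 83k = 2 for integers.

Step 1: Check solvability.
gcd(200, 83) = 1
Since 1 divides 2, solutions exist.

Step 2: Apply extended Euclidean algorithm to find gcd.
We find integers such that 200*x0 + 83*y0 = 1

Step 3: Scale the particular solution.
Multiply by 2/1 = 2:
j = 44, k = -106

Step 4: Verify.
200*(44) + 83*(-106) = 2 = 2 ✓

j = 44, k = -106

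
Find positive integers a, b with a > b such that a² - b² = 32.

Factor: a² - b² = (a+b)(a-b) = 32.
We need two factors of 32 with the same parity.
Use a+b = 16 and a-b = 2 (product 16·2 = 32).
Adding: 2a = 18, so a = 9.
Subtracting: 2b = 14, so b = 7.
Check: 9² - 7² = 81 - 49 = 32 ✓

a = 9, b = 7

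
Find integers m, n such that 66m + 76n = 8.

Step 1: Check solvability.
gcd(66, 76) = 2
Since 2 divides 8, solutions exist.

Step 2: Apply extended Euclidean algorithm to find gcd.
We find integers such that 66*x0 + 76*y0 = 2

Step 3: Scale the particular solution.
Multiply by 8/2 = 4:
m = 60, n = -52

Step 4: Verify.
66*(60) + 76*(-52) = 8 = 8 ✓

m = 60, n = -52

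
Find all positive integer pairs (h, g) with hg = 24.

The positive divisors of 24 are: 1, 2, 3, 4, 6, 8, 12, 24.
Each divisor d gives the pair (d, 24/d):
(1, 24), (2, 12), (3, 8), (4, 6), (6, 4), (8, 3), (12, 2), (24, 1)

(1, 24), (2, 12), (3, 8), (4, 6), (6, 4), (8, 3), (12, 2), (24, 1)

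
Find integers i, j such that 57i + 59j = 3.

Step 1: Check solvability.
gcd(57, 59) = 1
Since 1 divides 3, solutions exist.

Step 2: Apply extended Euclidean algorithm to find gcd.
We find integers such that 57*x0 + 59*y0 = 1

Step 3: Scale the particular solution.
Multiply by 3/1 = 3:
i = 87, j = -84

Step 4: Verify.
57*(87) + 59*(-84) = 3 = 3 ✓

i = 87, j = -84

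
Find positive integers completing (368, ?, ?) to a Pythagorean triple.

We need the other leg and hypotenuse such that 368² + x² = c².
Take x = 465, c = 593: 368² + 465² = 135424 + 216225 = 351649 = 593² ✓
Triple: (465, 368, 593)

(465, 368, 593)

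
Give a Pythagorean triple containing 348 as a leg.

We need the other leg and hypotenuse such that 348² + x² = c².
Take x = 805, c = 877: 348² + 805² = 121104 + 648025 = 769129 = 877² ✓
Triple: (805, 348, 877)

(805, 348, 877)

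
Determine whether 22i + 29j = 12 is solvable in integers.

Step 1: Compute gcd(22, 29).
gcd(22, 29) = 1

Step 2: Check divisibility.
Does 1 divide 12? 12 = 1 x 12, so yes.

By the theorem on linear Diophantine equations, 22i + 29j = 12 has integer solutions if and only if gcd(22, 29) divides 12. Since 1 | 12, solutions exist.

Yes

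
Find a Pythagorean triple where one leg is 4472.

We need the other leg and hypotenuse such that 4472² + x² = c².
Take x = 6720, c = 8072: 4472² + 6720² = 19998784 + 45158400 = 65157184 = 8072² ✓
Triple: (4472, 6720, 8072)

(4472, 6720, 8072)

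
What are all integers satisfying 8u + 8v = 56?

Step 1: Compute gcd(8, 8) = 8.
Since 8 divides 56, solutions exist.

Step 2: Find a particular solution using extended Euclidean algorithm.
We get u₀ = 0, v₀ = 7.
Check: 8*0 + 8*7 = 56 = 56 ✓

Step 3: Write the general solution.
u = 0 + (8/8)t = 0 + 1t
v = 7 - (8/8)t = 7 - 1t
for any integer t.

u = 0 + 1t, v = 7 - 1t for integer t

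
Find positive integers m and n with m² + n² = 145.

We need to find integers m, n > 0 such that m² + n² = 145.
Trying m = 1: n² = 145 - 1² = 145 - 1 = 144
n = 12
Check: 1² + 12² = 1 + 144 = 145 ✓

145 = 1² + 12²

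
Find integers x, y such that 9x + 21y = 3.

Step 1: Check solvability.
gcd(9, 21) = 3
Since 3 divides 3, solutions exist.

Step 2: Apply extended Euclidean algorithm to find gcd.
We find integers such that 9*x0 + 21*y0 = 3

Step 3: Scale the particular solution.
Multiply by 3/3 = 1:
x = -2, y = 1

Step 4: Verify.
9*(-2) + 21*(1) = 3 = 3 ✓

x = -2, y = 1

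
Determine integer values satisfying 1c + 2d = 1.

Step 1: Check solvability.
gcd(1, 2) = 1
Since 1 divides 1, solutions exist.

Step 2: Apply extended Euclidean algorithm to find gcd.
We find integers such that 1*x0 + 2*y0 = 1

Step 3: Scale the particular solution.
Multiply by 1/1 = 1:
c = 1, d = 0

Step 4: Verify.
1*(1) + 2*(0) = 1 = 1 ✓

c = 1, d = 0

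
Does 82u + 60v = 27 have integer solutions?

Step 1: Compute gcd(82, 60).
gcd(82, 60) = 2

Step 2: Check divisibility.
Does 2 divide 27? 27 = 2 x 13 + 1, so no.

By the theorem on linear Diophantine equations, 82u + 60v = 27 has integer solutions if and only if gcd(82, 60) divides 27. Since 2 does not divide 27, no solutions exist.

No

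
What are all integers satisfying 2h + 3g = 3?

Step 1: Compute gcd(2, 3) = 1.
Since 1 divides 3, solutions exist.

Step 2: Find a particular solution using extended Euclidean algorithm.
We get h₀ = -3, g₀ = 3.
Check: 2*-3 + 3*3 = 3 = 3 ✓

Step 3: Write the general solution.
h = -3 + (3/1)t = -3 + 3t
g = 3 - (2/1)t = 3 - 2t
for any integer t.

h = -3 + 3t, g = 3 - 2t for integer t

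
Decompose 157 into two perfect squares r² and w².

We need to find integers r, w > 0 such that r² + w² = 157.
Trying r = 6: w² = 157 - 6² = 157 - 36 = 121
w = 11
Check: 6² + 11² = 36 + 121 = 157 ✓

157 = 6² + 11²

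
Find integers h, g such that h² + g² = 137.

We need to find integers h, g > 0 such that h² + g² = 137.
Trying h = 4: g² = 137 - 4² = 137 - 16 = 121
g = 11
Check: 4² + 11² = 16 + 121 = 137 ✓

137 = 4² + 11²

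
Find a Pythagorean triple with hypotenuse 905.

We need a² + b² = 905² = 819025.
Trying: 777² + 464² = 603729 + 215296 = 819025 ✓

(777, 464, 905)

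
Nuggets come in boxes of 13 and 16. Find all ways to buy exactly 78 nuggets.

We need non-negative integers (x, y) with 13x + 16y = 78.
For each x in 0..6, check if 78 - 13x is a non-negative multiple of 16.
x = 6: 16y = 0, y = 0 ✓

(6 boxes of 13, 0 boxes of 16)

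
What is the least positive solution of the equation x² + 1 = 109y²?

We need x² = 109y² - 1. Try successive y:
y = 1: x² = 109·1² - 1 = 108, not a perfect square
y = 2: x² = 109·2² - 1 = 435, not a perfect square
y = 3: x² = 109·3² - 1 = 980, not a perfect square
...
y = 851525: x² = 109·851525² - 1 = 79035335993124 = 8890182² ✓
Check: 8890182² - 109·851525² = 79035335993124 - 79035335993125 = -1 ✓

x = 8890182, y = 851525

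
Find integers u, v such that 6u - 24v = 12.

Step 1: Check solvability.
gcd(6, 24) = 6
Since 6 divides 12, solutions exist.

Step 2: Apply extended Euclidean algorithm to find gcd.
We find integers such that 6*x0 + 24*y0 = 6

Step 3: Scale the particular solution.
Multiply by 12/6 = 2:
u = 2, v = 0

Step 4: Verify.
6*(2) - 24*(0) = 12 = 12 ✓

u = 2, v = 0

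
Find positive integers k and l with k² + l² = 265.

We need to find integers k, l > 0 such that k² + l² = 265.
Trying k = 3: l² = 265 - 3² = 265 - 9 = 256
l = 16
Check: 3² + 16² = 9 + 256 = 265 ✓

265 = 3² + 16²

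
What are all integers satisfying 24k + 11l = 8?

Step 1: Compute gcd(24, 11) = 1.
Since 1 divides 8, solutions exist.

Step 2: Find a particular solution using extended Euclidean algorithm.
We get k₀ = -40, l₀ = 88.
Check: 24*-40 + 11*88 = 8 = 8 ✓

Step 3: Write the general solution.
k = -40 + (11/1)t = -40 + 11t
l = 88 - (24/1)t = 88 - 24t
for any integer t.

k = -40 + 11t, l = 88 - 24t for integer t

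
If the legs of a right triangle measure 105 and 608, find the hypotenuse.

c² = a² + b² = 105² + 608² = 11025 + 369664 = 380689
c = 617

617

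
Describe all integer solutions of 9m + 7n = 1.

Step 1: Compute gcd(9, 7) = 1.
Since 1 divides 1, solutions exist.

Step 2: Find a particular solution using extended Euclidean algorithm.
We get m₀ = -3, n₀ = 4.
Check: 9*-3 + 7*4 = 1 = 1 ✓

Step 3: Write the general solution.
m = -3 + (7/1)t = -3 + 7t
n = 4 - (9/1)t = 4 - 9t
for any integer t.

m = -3 + 7t, n = 4 - 9t for integer t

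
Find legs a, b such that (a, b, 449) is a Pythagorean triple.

We need a² + b² = 449² = 201601.
Trying: 351² + 280² = 123201 + 78400 = 201601 ✓

(351, 280, 449)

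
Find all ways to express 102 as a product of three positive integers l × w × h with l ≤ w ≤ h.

Iterate l from 1 to ⌊102^(1/3)⌋. For each l dividing 102, iterate w ≥ l with w dividing 102/l, and set h = 102/(l·w).
Triples found (5): (1×1×102), (1×2×51), (1×3×34), (1×6×17), (2×3×17)

(1×1×102), (1×2×51), (1×3×34), (1×6×17), (2×3×17)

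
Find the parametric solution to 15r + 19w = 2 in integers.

Step 1: Compute gcd(15, 19) = 1.
Since 1 divides 2, solutions exist.

Step 2: Find a particular solution using extended Euclidean algorithm.
We get r₀ = -10, w₀ = 8.
Check: 15*-10 + 19*8 = 2 = 2 ✓

Step 3: Write the general solution.
r = -10 + (19/1)t = -10 + 19t
w = 8 - (15/1)t = 8 - 15t
for any integer t.

r = -10 + 19t, w = 8 - 15t for integer t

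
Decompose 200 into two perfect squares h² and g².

We need to find integers h, g > 0 such that h² + g² = 200.
Trying h = 2: g² = 200 - 2² = 200 - 4 = 196
g = 14
Check: 2² + 14² = 4 + 196 = 200 ✓

200 = 2² + 14²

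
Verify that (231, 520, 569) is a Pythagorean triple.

Compute a² + b²:
231² + 520² = 53361 + 270400 = 323761
Compute c²:
569² = 323761
Since 323761 = 323761, it is a Pythagorean triple.

Yes, it is a Pythagorean triple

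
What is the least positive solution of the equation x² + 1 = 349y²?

We need x² = 349y² - 1. Try successive y:
y = 1: x² = 349·1² - 1 = 348, not a perfect square
y = 2: x² = 349·2² - 1 = 1395, not a perfect square
y = 3: x² = 349·3² - 1 = 3140, not a perfect square
...
y = 493: x² = 349·493² - 1 = 84824100 = 9210² ✓
Check: 9210² - 349·493² = 84824100 - 84824101 = -1 ✓

x = 9210, y = 493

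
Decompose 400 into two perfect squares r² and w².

We need to find integers r, w > 0 such that r² + w² = 400.
Trying r = 12: w² = 400 - 12² = 400 - 144 = 256
w = 16
Check: 12² + 16² = 144 + 256 = 400 ✓

400 = 12² + 16²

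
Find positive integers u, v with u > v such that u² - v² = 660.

Factor: u² - v² = (u+v)(u-v) = 660.
We need two factors of 660 with the same parity.
Use u+v = 330 and u-v = 2 (product 330·2 = 660).
Adding: 2u = 332, so u = 166.
Subtracting: 2v = 328, so v = 164.
Check: 166² - 164² = 27556 - 26896 = 660 ✓

u = 166, v = 164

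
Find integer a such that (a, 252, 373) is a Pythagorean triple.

a² = c² - b² = 373² - 252² = 139129 - 63504 = 75625
a = sqrt(75625) = 275

275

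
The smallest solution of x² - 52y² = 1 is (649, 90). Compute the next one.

Solutions to x² - Dy² = 1 are generated by powers of (x₀ + y₀√D).
The next solution satisfies x₁ + y₁√52 = (x₀ + y₀√52)², giving:
x₁ = x₀² + 52y₀² = 649² + 52·90² = 421201 + 421200 = 842401
y₁ = 2x₀y₀ = 2·649·90 = 116820

Verify: 842401² - 52·116820² = 709639444801 - 709639444800 = 1 ✓

x = 842401, y = 116820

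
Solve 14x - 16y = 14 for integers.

Step 1: Check solvability.
gcd(14, 16) = 2
Since 2 divides 14, solutions exist.

Step 2: Apply extended Euclidean algorithm to find gcd.
We find integers such that 14*x0 + 16*y0 = 2

Step 3: Scale the particular solution.
Multiply by 14/2 = 7:
x = -7, y = -7

Step 4: Verify.
14*(-7) - 16*(-7) = 14 = 14 ✓

x = -7, y = -7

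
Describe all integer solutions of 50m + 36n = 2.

Step 1: Compute gcd(50, 36) = 2.
Since 2 divides 2, solutions exist.

Step 2: Find a particular solution using extended Euclidean algorithm.
We get m₀ = -5, n₀ = 7.
Check: 50*-5 + 36*7 = 2 = 2 ✓

Step 3: Write the general solution.
m = -5 + (36/2)t = -5 + 18t
n = 7 - (50/2)t = 7 - 25t
for any integer t.

m = -5 + 18t, n = 7 - 25t for integer t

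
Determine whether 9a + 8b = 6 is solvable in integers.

Step 1: Compute gcd(9, 8).
gcd(9, 8) = 1

Step 2: Check divisibility.
Does 1 divide 6? 6 = 1 x 6, so yes.

By the theorem on linear Diophantine equations, 9a + 8b = 6 has integer solutions if and only if gcd(9, 8) divides 6. Since 1 | 6, solutions exist.

Yes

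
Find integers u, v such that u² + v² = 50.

We need to find integers u, v > 0 such that u² + v² = 50.
Trying u = 1: v² = 50 - 1² = 50 - 1 = 49
v = 7
Check: 1² + 7² = 1 + 49 = 50 ✓

50 = 1² + 7²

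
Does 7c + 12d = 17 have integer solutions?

Step 1: Compute gcd(7, 12).
gcd(7, 12) = 1

Step 2: Check divisibility.
Does 1 divide 17? 17 = 1 x 17, so yes.

By the theorem on linear Diophantine equations, 7c + 12d = 17 has integer solutions if and only if gcd(7, 12) divides 17. Since 1 | 17, solutions exist.

Yes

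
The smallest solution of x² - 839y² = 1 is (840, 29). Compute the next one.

Solutions to x² - Dy² = 1 are generated by powers of (x₀ + y₀√D).
The next solution satisfies x₁ + y₁√839 = (x₀ + y₀√839)², giving:
x₁ = x₀² + 839y₀² = 840² + 839·29² = 705600 + 705599 = 1411199
y₁ = 2x₀y₀ = 2·840·29 = 48720

Verify: 1411199² - 839·48720² = 1991482617601 - 1991482617600 = 1 ✓

x = 1411199, y = 48720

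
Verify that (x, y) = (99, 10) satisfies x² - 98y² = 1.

Compute x² = 99² = 9801
Compute 98y² = 98·10² = 98·100 = 9800
x² - 98y² = 9801 - 9800 = 1
Since this equals 1, (99, 10) is a solution.

Yes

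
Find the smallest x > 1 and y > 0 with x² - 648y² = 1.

We seek the smallest positive integers (x, y) with x² - 648y² = 1, i.e., x² = 648y² + 1.
Try successive y values:
y = 1: x² = 648·1² + 1 = 649, not a perfect square
y = 2: x² = 648·2² + 1 = 2593, not a perfect square
y = 3: x² = 648·3² + 1 = 5833, not a perfect square
... continuing the search (or via continued fractions) ...
y = 770: x² = 648·770² + 1 = 384199201, x = 19601 ✓

Verify: 19601² - 648·770² = 384199201 - 384199200 = 1 ✓

x = 19601, y = 770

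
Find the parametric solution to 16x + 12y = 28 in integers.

Step 1: Compute gcd(16, 12) = 4.
Since 4 divides 28, solutions exist.

Step 2: Find a particular solution using extended Euclidean algorithm.
We get x₀ = 7, y₀ = -7.
Check: 16*7 + 12*-7 = 28 = 28 ✓

Step 3: Write the general solution.
x = 7 + (12/4)t = 7 + 3t
y = -7 - (16/4)t = -7 - 4t
for any integer t.

x = 7 + 3t, y = -7 - 4t for integer t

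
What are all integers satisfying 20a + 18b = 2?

Step 1: Compute gcd(20, 18) = 2.
Since 2 divides 2, solutions exist.

Step 2: Find a particular solution using extended Euclidean algorithm.
We get a₀ = 1, b₀ = -1.
Check: 20*1 + 18*-1 = 2 = 2 ✓

Step 3: Write the general solution.
a = 1 + (18/2)t = 1 + 9t
b = -1 - (20/2)t = -1 - 10t
for any integer t.

a = 1 + 9t, b = -1 - 10t for integer t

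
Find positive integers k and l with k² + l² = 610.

We need to find integers k, l > 0 such that k² + l² = 610.
Trying k = 9: l² = 610 - 9² = 610 - 81 = 529
l = 23
Check: 9² + 23² = 81 + 529 = 610 ✓

610 = 9² + 23²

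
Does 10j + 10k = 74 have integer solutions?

Step 1: Compute gcd(10, 10).
gcd(10, 10) = 10

Step 2: Check divisibility.
Does 10 divide 74? 74 = 10 x 7 + 4, so no.

By the theorem on linear Diophantine equations, 10j + 10k = 74 has integer solutions if and only if gcd(10, 10) divides 74. Since 10 does not divide 74, no solutions exist.

No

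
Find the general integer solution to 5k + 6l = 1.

Step 1: Compute gcd(5, 6) = 1.
Since 1 divides 1, solutions exist.

Step 2: Find a particular solution using extended Euclidean algorithm.
We get k₀ = -1, l₀ = 1.
Check: 5*-1 + 6*1 = 1 = 1 ✓

Step 3: Write the general solution.
k = -1 + (6/1)t = -1 + 6t
l = 1 - (5/1)t = 1 - 5t
for any integer t.

k = -1 + 6t, l = 1 - 5t for integer t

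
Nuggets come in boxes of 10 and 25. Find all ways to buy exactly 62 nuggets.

We need non-negative integers (x, y) with 10x + 25y = 62.
For each x in 0..6, check if 62 - 10x is a non-negative multiple of 25.
No x yields an integer y ≥ 0.

No solution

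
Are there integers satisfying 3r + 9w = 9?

Step 1: Compute gcd(3, 9).
gcd(3, 9) = 3

Step 2: Check divisibility.
Does 3 divide 9? 9 = 3 x 3, so yes.

By the theorem on linear Diophantine equations, 3r + 9w = 9 has integer solutions if and only if gcd(3, 9) divides 9. Since 3 | 9, solutions exist.

Yes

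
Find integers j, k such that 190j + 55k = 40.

Step 1: Check solvability.
gcd(190, 55) = 5
Since 5 divides 40, solutions exist.

Step 2: Apply extended Euclidean algorithm to find gcd.
We find integers such that 190*x0 + 55*y0 = 5

Step 3: Scale the particular solution.
Multiply by 40/5 = 8:
j = -16, k = 56

Step 4: Verify.
190*(-16) + 55*(56) = 40 = 40 ✓

j = -16, k = 56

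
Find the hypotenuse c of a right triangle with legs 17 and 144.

c² = a² + b² = 17² + 144² = 289 + 20736 = 21025
c = 145

145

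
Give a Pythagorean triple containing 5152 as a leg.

We need the other leg and hypotenuse such that 5152² + x² = c².
Take x = 1020, c = 5252: 5152² + 1020² = 26543104 + 1040400 = 27583504 = 5252² ✓
Triple: (1020, 5152, 5252)

(1020, 5152, 5252)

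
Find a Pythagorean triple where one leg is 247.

We need the other leg and hypotenuse such that 247² + x² = c².
Take x = 96, c = 265: 247² + 96² = 61009 + 9216 = 70225 = 265² ✓
Triple: (247, 96, 265)

(247, 96, 265)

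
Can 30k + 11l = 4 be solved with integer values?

Step 1: Compute gcd(30, 11).
gcd(30, 11) = 1

Step 2: Check divisibility.
Does 1 divide 4? 4 = 1 x 4, so yes.

By the theorem on linear Diophantine equations, 30k + 11l = 4 has integer solutions if and only if gcd(30, 11) divides 4. Since 1 | 4, solutions exist.

Yes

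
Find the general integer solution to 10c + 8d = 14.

Step 1: Compute gcd(10, 8) = 2.
Since 2 divides 14, solutions exist.

Step 2: Find a particular solution using extended Euclidean algorithm.
We get c₀ = 7, d₀ = -7.
Check: 10*7 + 8*-7 = 14 = 14 ✓

Step 3: Write the general solution.
c = 7 + (8/2)t = 7 + 4t
d = -7 - (10/2)t = -7 - 5t
for any integer t.

c = 7 + 4t, d = -7 - 5t for integer t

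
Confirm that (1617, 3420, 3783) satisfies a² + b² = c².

Compute a² + b² = 1617² + 3420² = 2614689 + 11696400 = 14311089
Compute c² = 3783² = 14311089
Since 14311089 = 14311089, confirmed.

Yes, it is a Pythagorean triple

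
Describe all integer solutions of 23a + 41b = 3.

Step 1: Compute gcd(23, 41) = 1.
Since 1 divides 3, solutions exist.

Step 2: Find a particular solution using extended Euclidean algorithm.
We get a₀ = -48, b₀ = 27.
Check: 23*-48 + 41*27 = 3 = 3 ✓

Step 3: Write the general solution.
a = -48 + (41/1)t = -48 + 41t
b = 27 - (23/1)t = 27 - 23t
for any integer t.

a = -48 + 41t, b = 27 - 23t for integer t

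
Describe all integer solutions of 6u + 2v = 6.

Step 1: Compute gcd(6, 2) = 2.
Since 2 divides 6, solutions exist.

Step 2: Find a particular solution using extended Euclidean algorithm.
We get u₀ = 0, v₀ = 3.
Check: 6*0 + 2*3 = 6 = 6 ✓

Step 3: Write the general solution.
u = 0 + (2/2)t = 0 + 1t
v = 3 - (6/2)t = 3 - 3t
for any integer t.

u = 0 + 1t, v = 3 - 3t for integer t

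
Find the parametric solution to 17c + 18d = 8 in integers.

Step 1: Compute gcd(17, 18) = 1.
Since 1 divides 8, solutions exist.

Step 2: Find a particular solution using extended Euclidean algorithm.
We get c₀ = -8, d₀ = 8.
Check: 17*-8 + 18*8 = 8 = 8 ✓

Step 3: Write the general solution.
c = -8 + (18/1)t = -8 + 18t
d = 8 - (17/1)t = 8 - 17t
for any integer t.

c = -8 + 18t, d = 8 - 17t for integer t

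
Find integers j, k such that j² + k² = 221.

We need to find integers j, k > 0 such that j² + k² = 221.
Trying j = 5: k² = 221 - 5² = 221 - 25 = 196
k = 14
Check: 5² + 14² = 25 + 196 = 221 ✓

221 = 5² + 14²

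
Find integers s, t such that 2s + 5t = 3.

Step 1: Check solvability.
gcd(2, 5) = 1
Since 1 divides 3, solutions exist.

Step 2: Apply extended Euclidean algorithm to find gcd.
We find integers such that 2*x0 + 5*y0 = 1

Step 3: Scale the particular solution.
Multiply by 3/1 = 3:
s = -6, t = 3

Step 4: Verify.
2*(-6) + 5*(3) = 3 = 3 ✓

s = -6, t = 3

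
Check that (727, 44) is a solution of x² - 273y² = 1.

Compute x² = 727² = 528529
Compute 273y² = 273·44² = 273·1936 = 528528
x² - 273y² = 528529 - 528528 = 1
Since this equals 1, (727, 44) is a solution.

Yes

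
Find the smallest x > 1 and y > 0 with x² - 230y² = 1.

We seek the smallest positive integers (x, y) with x² - 230y² = 1, i.e., x² = 230y² + 1.
Try successive y values:
y = 1: x² = 230·1² + 1 = 231, not a perfect square
y = 2: x² = 230·2² + 1 = 921, not a perfect square
y = 3: x² = 230·3² + 1 = 2071, not a perfect square
... continuing the search (or via continued fractions) ...
y = 6: x² = 230·6² + 1 = 8281, x = 91 ✓

Verify: 91² - 230·6² = 8281 - 8280 = 1 ✓

x = 91, y = 6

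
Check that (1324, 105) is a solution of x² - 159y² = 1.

Compute x² = 1324² = 1752976
Compute 159y² = 159·105² = 159·11025 = 1752975
x² - 159y² = 1752976 - 1752975 = 1
Since this equals 1, (1324, 105) is a solution.

Yes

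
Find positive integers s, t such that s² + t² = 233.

Search for s with 233 - s² a perfect square.
s = 8: 233 - 8² = 233 - 64 = 169 = 13² ✓
So s = 8, t = 13.

s = 8, t = 13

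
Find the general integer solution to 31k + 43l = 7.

Step 1: Compute gcd(31, 43) = 1.
Since 1 divides 7, solutions exist.

Step 2: Find a particular solution using extended Euclidean algorithm.
We get k₀ = -126, l₀ = 91.
Check: 31*-126 + 43*91 = 7 = 7 ✓

Step 3: Write the general solution.
k = -126 + (43/1)t = -126 + 43t
l = 91 - (31/1)t = 91 - 31t
for any integer t.

k = -126 + 43t, l = 91 - 31t for integer t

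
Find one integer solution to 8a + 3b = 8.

Step 1: Check solvability.
gcd(8, 3) = 1
Since 1 divides 8, solutions exist.

Step 2: Apply extended Euclidean algorithm to find gcd.
We find integers such that 8*x0 + 3*y0 = 1

Step 3: Scale the particular solution.
Multiply by 8/1 = 8:
a = -8, b = 24

Step 4: Verify.
8*(-8) + 3*(24) = 8 = 8 ✓

a = -8, b = 24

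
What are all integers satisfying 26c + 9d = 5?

Step 1: Compute gcd(26, 9) = 1.
Since 1 divides 5, solutions exist.

Step 2: Find a particular solution using extended Euclidean algorithm.
We get c₀ = -5, d₀ = 15.
Check: 26*-5 + 9*15 = 5 = 5 ✓

Step 3: Write the general solution.
c = -5 + (9/1)t = -5 + 9t
d = 15 - (26/1)t = 15 - 26t
for any integer t.

c = -5 + 9t, d = 15 - 26t for integer t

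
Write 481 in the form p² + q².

We need to find integers p, q > 0 such that p² + q² = 481.
Trying p = 9: q² = 481 - 9² = 481 - 81 = 400
q = 20
Check: 9² + 20² = 81 + 400 = 481 ✓

481 = 9² + 20²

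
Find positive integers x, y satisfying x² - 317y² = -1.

We need x² = 317y² - 1. Try successive y:
y = 1: x² = 317·1² - 1 = 316, not a perfect square
y = 2: x² = 317·2² - 1 = 1267, not a perfect square
y = 3: x² = 317·3² - 1 = 2852, not a perfect square
...
y = 19805: x² = 317·19805² - 1 = 124339453924 = 352618² ✓
Check: 352618² - 317·19805² = 124339453924 - 124339453925 = -1 ✓

x = 352618, y = 19805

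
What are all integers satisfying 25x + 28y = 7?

Step 1: Compute gcd(25, 28) = 1.
Since 1 divides 7, solutions exist.

Step 2: Find a particular solution using extended Euclidean algorithm.
We get x₀ = 63, y₀ = -56.
Check: 25*63 + 28*-56 = 7 = 7 ✓

Step 3: Write the general solution.
x = 63 + (28/1)t = 63 + 28t
y = -56 - (25/1)t = -56 - 25t
for any integer t.

x = 63 + 28t, y = -56 - 25t for integer t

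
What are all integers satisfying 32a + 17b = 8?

Step 1: Compute gcd(32, 17) = 1.
Since 1 divides 8, solutions exist.

Step 2: Find a particular solution using extended Euclidean algorithm.
We get a₀ = 64, b₀ = -120.
Check: 32*64 + 17*-120 = 8 = 8 ✓

Step 3: Write the general solution.
a = 64 + (17/1)t = 64 + 17t
b = -120 - (32/1)t = -120 - 32t
for any integer t.

a = 64 + 17t, b = -120 - 32t for integer t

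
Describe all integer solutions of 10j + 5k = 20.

Step 1: Compute gcd(10, 5) = 5.
Since 5 divides 20, solutions exist.

Step 2: Find a particular solution using extended Euclidean algorithm.
We get j₀ = 0, k₀ = 4.
Check: 10*0 + 5*4 = 20 = 20 ✓

Step 3: Write the general solution.
j = 0 + (5/5)t = 0 + 1t
k = 4 - (10/5)t = 4 - 2t
for any integer t.

j = 0 + 1t, k = 4 - 2t for integer t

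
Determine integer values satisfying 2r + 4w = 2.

Step 1: Check solvability.
gcd(2, 4) = 2
Since 2 divides 2, solutions exist.

Step 2: Apply extended Euclidean algorithm to find gcd.
We find integers such that 2*x0 + 4*y0 = 2

Step 3: Scale the particular solution.
Multiply by 2/2 = 1:
r = 1, w = 0

Step 4: Verify.
2*(1) + 4*(0) = 2 = 2 ✓

r = 1, w = 0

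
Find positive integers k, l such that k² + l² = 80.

Search for k with 80 - k² a perfect square.
k = 4: 80 - 4² = 80 - 16 = 64 = 8² ✓
So k = 4, l = 8.

k = 4, l = 8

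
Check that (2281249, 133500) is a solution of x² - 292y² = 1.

Compute x² = 2281249² = 5204097000001
Compute 292y² = 292·133500² = 292·17822250000 = 5204097000000
x² - 292y² = 5204097000001 - 5204097000000 = 1
Since this equals 1, (2281249, 133500) is a solution.

Yes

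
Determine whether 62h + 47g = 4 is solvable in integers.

Step 1: Compute gcd(62, 47).
gcd(62, 47) = 1

Step 2: Check divisibility.
Does 1 divide 4? 4 = 1 x 4, so yes.

By the theorem on linear Diophantine equations, 62h + 47g = 4 has integer solutions if and only if gcd(62, 47) divides 4. Since 1 | 4, solutions exist.

Yes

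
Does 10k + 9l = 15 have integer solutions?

Step 1: Compute gcd(10, 9).
gcd(10, 9) = 1

Step 2: Check divisibility.
Does 1 divide 15? 15 = 1 x 15, so yes.

By the theorem on linear Diophantine equations, 10k + 9l = 15 has integer solutions if and only if gcd(10, 9) divides 15. Since 1 | 15, solutions exist.

Yes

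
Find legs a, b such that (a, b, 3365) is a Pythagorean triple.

We need a² + b² = 3365² = 11323225.
Trying: 1925² + 2760² = 3705625 + 7617600 = 11323225 ✓

(1925, 2760, 3365)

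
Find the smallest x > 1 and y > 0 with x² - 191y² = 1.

We seek the smallest positive integers (x, y) with x² - 191y² = 1, i.e., x² = 191y² + 1.
Try successive y values:
y = 1: x² = 191·1² + 1 = 192, not a perfect square
y = 2: x² = 191·2² + 1 = 765, not a perfect square
y = 3: x² = 191·3² + 1 = 1720, not a perfect square
... continuing the search (or via continued fractions) ...
y = 650783: x² = 191·650783² + 1 = 80892036000000, x = 8994000 ✓

Verify: 8994000² - 191·650783² = 80892036000000 - 80892035999999 = 1 ✓

x = 8994000, y = 650783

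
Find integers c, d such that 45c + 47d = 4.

Step 1: Check solvability.
gcd(45, 47) = 1
Since 1 divides 4, solutions exist.

Step 2: Apply extended Euclidean algorithm to find gcd.
We find integers such that 45*x0 + 47*y0 = 1

Step 3: Scale the particular solution.
Multiply by 4/1 = 4:
c = 92, d = -88

Step 4: Verify.
45*(92) + 47*(-88) = 4 = 4 ✓

c = 92, d = -88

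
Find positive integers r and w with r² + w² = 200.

We need to find integers r, w > 0 such that r² + w² = 200.
Trying r = 2: w² = 200 - 2² = 200 - 4 = 196
w = 14
Check: 2² + 14² = 4 + 196 = 200 ✓

200 = 2² + 14²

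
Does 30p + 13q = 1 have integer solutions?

Step 1: Compute gcd(30, 13).
gcd(30, 13) = 1

Step 2: Check divisibility.
Does 1 divide 1? 1 = 1 x 1, so yes.

By the theorem on linear Diophantine equations, 30p + 13q = 1 has integer solutions if and only if gcd(30, 13) divides 1. Since 1 | 1, solutions exist.

Yes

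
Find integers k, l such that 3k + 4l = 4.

Step 1: Check solvability.
gcd(3, 4) = 1
Since 1 divides 4, solutions exist.

Step 2: Apply extended Euclidean algorithm to find gcd.
We find integers such that 3*x0 + 4*y0 = 1

Step 3: Scale the particular solution.
Multiply by 4/1 = 4:
k = -4, l = 4

Step 4: Verify.
3*(-4) + 4*(4) = 4 = 4 ✓

k = -4, l = 4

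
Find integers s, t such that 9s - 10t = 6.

Step 1: Check solvability.
gcd(9, 10) = 1
Since 1 divides 6, solutions exist.

Step 2: Apply extended Euclidean algorithm to find gcd.
We find integers such that 9*x0 + 10*y0 = 1

Step 3: Scale the particular solution.
Multiply by 6/1 = 6:
s = -6, t = -6

Step 4: Verify.
9*(-6) - 10*(-6) = 6 = 6 ✓

s = -6, t = -6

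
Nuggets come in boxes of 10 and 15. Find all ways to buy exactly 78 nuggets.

We need non-negative integers (x, y) with 10x + 15y = 78.
For each x in 0..7, check if 78 - 10x is a non-negative multiple of 15.
No x yields an integer y ≥ 0.

No solution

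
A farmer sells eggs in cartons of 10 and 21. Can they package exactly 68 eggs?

We need non-negative a, b with 10a + 21b = 68.
gcd(10, 21) = 1 divides 68, but no a in [0, 6] gives non-negative b.

No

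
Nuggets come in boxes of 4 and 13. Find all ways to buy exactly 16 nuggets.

We need non-negative integers (x, y) with 4x + 13y = 16.
For each x in 0..4, check if 16 - 4x is a non-negative multiple of 13.
x = 4: 13y = 0, y = 0 ✓

(4 boxes of 4, 0 boxes of 13)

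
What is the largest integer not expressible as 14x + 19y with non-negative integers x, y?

For two coprime denominations a and b, the Frobenius number (largest value not representable as a non-negative combination) is ab - a - b.
Here gcd(14, 19) = 1, so they are coprime.
F(14, 19) = 14·19 - 14 - 19 = 266 - 33 = 233

233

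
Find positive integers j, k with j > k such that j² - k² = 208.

Factor: j² - k² = (j+k)(j-k) = 208.
We need two factors of 208 with the same parity.
Use j+k = 104 and j-k = 2 (product 104·2 = 208).
Adding: 2j = 106, so j = 53.
Subtracting: 2k = 102, so k = 51.
Check: 53² - 51² = 2809 - 2601 = 208 ✓

j = 53, k = 51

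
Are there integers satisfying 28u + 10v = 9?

Step 1: Compute gcd(28, 10).
gcd(28, 10) = 2

Step 2: Check divisibility.
Does 2 divide 9? 9 = 2 x 4 + 1, so no.

By the theorem on linear Diophantine equations, 28u + 10v = 9 has integer solutions if and only if gcd(28, 10) divides 9. Since 2 does not divide 9, no solutions exist.

No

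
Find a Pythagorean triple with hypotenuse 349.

We need a² + b² = 349² = 121801.
Trying: 299² + 180² = 89401 + 32400 = 121801 ✓

(299, 180, 349)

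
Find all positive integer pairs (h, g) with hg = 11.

The positive divisors of 11 are: 1, 11.
Each divisor d gives the pair (d, 11/d):
(1, 11), (11, 1)

(1, 11), (11, 1)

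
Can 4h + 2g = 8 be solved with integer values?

Step 1: Compute gcd(4, 2).
gcd(4, 2) = 2

Step 2: Check divisibility.
Does 2 divide 8? 8 = 2 x 4, so yes.

By the theorem on linear Diophantine equations, 4h + 2g = 8 has integer solutions if and only if gcd(4, 2) divides 8. Since 2 | 8, solutions exist.

Yes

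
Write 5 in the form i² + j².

We need to find integers i, j > 0 such that i² + j² = 5.
Trying i = 1: j² = 5 - 1² = 5 - 1 = 4
j = 2
Check: 1² + 2² = 1 + 4 = 5 ✓

5 = 1² + 2²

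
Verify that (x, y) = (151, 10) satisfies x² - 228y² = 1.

Compute x² = 151² = 22801
Compute 228y² = 228·10² = 228·100 = 22800
x² - 228y² = 22801 - 22800 = 1
Since this equals 1, (151, 10) is a solution.

Yes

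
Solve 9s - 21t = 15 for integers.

Step 1: Check solvability.
gcd(9, 21) = 3
Since 3 divides 15, solutions exist.

Step 2: Apply extended Euclidean algorithm to find gcd.
We find integers such that 9*x0 + 21*y0 = 3

Step 3: Scale the particular solution.
Multiply by 15/3 = 5:
s = -10, t = -5

Step 4: Verify.
9*(-10) - 21*(-5) = 15 = 15 ✓

s = -10, t = -5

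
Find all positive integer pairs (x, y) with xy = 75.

The positive divisors of 75 are: 1, 3, 5, 15, 25, 75.
Each divisor d gives the pair (d, 75/d):
(1, 75), (3, 25), (5, 15), (15, 5), (25, 3), (75, 1)

(1, 75), (3, 25), (5, 15), (15, 5), (25, 3), (75, 1)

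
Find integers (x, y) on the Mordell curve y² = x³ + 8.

Try small integer x values and check whether x³ + 8 is a perfect square.
x = 2: x³ + 8 = 2³ + 8 = 8 + 8 = 16
Is 16 a perfect square? 4² = 16 ✓
So (x, y) = (2, -4) is a solution.

x = 2, y = -4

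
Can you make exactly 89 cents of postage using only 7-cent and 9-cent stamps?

We need non-negative x, y with 7x + 9y = 89.
gcd(7, 9) = 1 divides 89, so integer solutions exist.
Search for a non-negative one: x = 5 gives 9y = 89 - 35 = 54, so y = 6.
Check: 7·5 + 9·6 = 89 ✓

Yes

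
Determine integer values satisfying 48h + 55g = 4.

Step 1: Check solvability.
gcd(48, 55) = 1
Since 1 divides 4, solutions exist.

Step 2: Apply extended Euclidean algorithm to find gcd.
We find integers such that 48*x0 + 55*y0 = 1

Step 3: Scale the particular solution.
Multiply by 4/1 = 4:
h = -32, g = 28

Step 4: Verify.
48*(-32) + 55*(28) = 4 = 4 ✓

h = -32, g = 28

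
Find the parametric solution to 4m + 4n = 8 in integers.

Step 1: Compute gcd(4, 4) = 4.
Since 4 divides 8, solutions exist.

Step 2: Find a particular solution using extended Euclidean algorithm.
We get m₀ = 0, n₀ = 2.
Check: 4*0 + 4*2 = 8 = 8 ✓

Step 3: Write the general solution.
m = 0 + (4/4)t = 0 + 1t
n = 2 - (4/4)t = 2 - 1t
for any integer t.

m = 0 + 1t, n = 2 - 1t for integer t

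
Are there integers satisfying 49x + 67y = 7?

Step 1: Compute gcd(49, 67).
gcd(49, 67) = 1

Step 2: Check divisibility.
Does 1 divide 7? 7 = 1 x 7, so yes.

By the theorem on linear Diophantine equations, 49x + 67y = 7 has integer solutions if and only if gcd(49, 67) divides 7. Since 1 | 7, solutions exist.

Yes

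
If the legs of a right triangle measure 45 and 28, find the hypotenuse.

c² = a² + b² = 45² + 28² = 2025 + 784 = 2809
c = 53

53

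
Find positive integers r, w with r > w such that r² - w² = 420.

Factor: r² - w² = (r+w)(r-w) = 420.
We need two factors of 420 with the same parity.
Use r+w = 210 and r-w = 2 (product 210·2 = 420).
Adding: 2r = 212, so r = 106.
Subtracting: 2w = 208, so w = 104.
Check: 106² - 104² = 11236 - 10816 = 420 ✓

r = 106, w = 104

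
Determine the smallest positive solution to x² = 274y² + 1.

We seek the smallest positive integers (x, y) with x² - 274y² = 1, i.e., x² = 274y² + 1.
Try successive y values:
y = 1: x² = 274·1² + 1 = 275, not a perfect square
y = 2: x² = 274·2² + 1 = 1097, not a perfect square
y = 3: x² = 274·3² + 1 = 2467, not a perfect square
... continuing the search (or via continued fractions) ...
y = 239190: x² = 274·239190² + 1 = 15676048571401, x = 3959299 ✓

Verify: 3959299² - 274·239190² = 15676048571401 - 15676048571400 = 1 ✓

x = 3959299, y = 239190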